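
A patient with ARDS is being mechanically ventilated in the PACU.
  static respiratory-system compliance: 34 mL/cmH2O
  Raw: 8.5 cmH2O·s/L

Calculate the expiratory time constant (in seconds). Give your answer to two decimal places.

0.29

τ = R × C = 8.5 × 34 mL/cmH2O = 8.5 × 0.034 L/cmH2O = 0.289 s.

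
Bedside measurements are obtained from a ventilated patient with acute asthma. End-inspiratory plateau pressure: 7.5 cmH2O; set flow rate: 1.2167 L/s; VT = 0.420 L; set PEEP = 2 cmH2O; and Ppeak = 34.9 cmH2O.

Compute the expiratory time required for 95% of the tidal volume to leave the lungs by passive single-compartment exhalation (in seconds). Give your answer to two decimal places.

5.15

R = (PIP − Pplat)/V̇ = (34.9 − 7.5) / 1.2167 = 27.4/1.2167 = 22.52 cmH2O·s/L.
C = Vt/(Pplat − PEEP) = 420.0 / (7.5 − 2) = 420.0/5.5 = 76.364 mL/cmH2O.
τ = R × C = 22.52 × 0.07636 L/cmH2O = 1.72 s.
t = −τ·ln(1 − 0.95) = −1.72·ln(0.05) = 5.153 s.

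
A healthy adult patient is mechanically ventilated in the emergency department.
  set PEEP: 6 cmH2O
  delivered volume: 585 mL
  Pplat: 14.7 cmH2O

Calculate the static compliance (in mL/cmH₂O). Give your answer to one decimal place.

67.2

Cstat = Vt / (Pplat − PEEP) = 585 / (14.7 − 6) = 585 / 8.7 = 67.241 mL/cmH2O.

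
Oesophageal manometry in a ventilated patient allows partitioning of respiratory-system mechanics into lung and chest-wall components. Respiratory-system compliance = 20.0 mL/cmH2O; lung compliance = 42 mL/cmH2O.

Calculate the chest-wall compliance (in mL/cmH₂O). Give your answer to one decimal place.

38.2

1/Ccw = 1/Crs − 1/CL.
1/Ccw = 1/20.0 − 1/42 = 0.02619.
Ccw = 38.183 mL/cmH2O.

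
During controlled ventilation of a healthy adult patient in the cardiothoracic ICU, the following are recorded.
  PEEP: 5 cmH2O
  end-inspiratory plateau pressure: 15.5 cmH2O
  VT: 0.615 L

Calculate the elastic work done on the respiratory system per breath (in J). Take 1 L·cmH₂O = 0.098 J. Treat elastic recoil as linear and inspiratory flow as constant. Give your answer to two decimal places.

Elastic work ≈ ½ × (Pplat − PEEP) × Vt = 0.5 × (15.5 − 5) × 0.615 L = 0.5 × 10.5 × 0.615 = 3.229 L·cmH2O.
× 0.098 J/(L·cmH2O) → 0.3164 J.

0.32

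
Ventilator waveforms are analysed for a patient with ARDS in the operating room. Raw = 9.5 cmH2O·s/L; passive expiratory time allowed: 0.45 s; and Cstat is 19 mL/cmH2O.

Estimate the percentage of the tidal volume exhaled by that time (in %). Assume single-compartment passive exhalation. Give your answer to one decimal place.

τ = R × C = 9.5 × 19 mL/cmH2O = 9.5 × 0.019 L/cmH2O = 0.1805 s.
Passive exhalation: V(t)/V₀ = e^(−t/τ) = e^(−0.45/0.1805) = 0.08266.
Fraction exhaled = 1 − 0.08266 = 0.9173 → 91.73%.

91.7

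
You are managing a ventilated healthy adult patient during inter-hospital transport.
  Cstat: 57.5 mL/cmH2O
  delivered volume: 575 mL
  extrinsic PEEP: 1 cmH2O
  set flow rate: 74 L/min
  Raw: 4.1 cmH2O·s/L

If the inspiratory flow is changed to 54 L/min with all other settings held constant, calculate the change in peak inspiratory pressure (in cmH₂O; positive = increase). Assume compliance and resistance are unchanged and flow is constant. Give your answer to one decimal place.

Flow: 74 L/min ÷ 60 = 1.2333 L/s.
New flow: 54 L/min ÷ 60 = 0.9 L/s.
PIP = Vt/C + R·V̇ + PEEP (constant-flow equation of motion).
Only the resistive term changes: ΔPIP = R × ΔV̇ = 4.1 × (0.9 − 1.2333) = 4.1 × -0.3333 = -1.367 cmH2O.

-1.4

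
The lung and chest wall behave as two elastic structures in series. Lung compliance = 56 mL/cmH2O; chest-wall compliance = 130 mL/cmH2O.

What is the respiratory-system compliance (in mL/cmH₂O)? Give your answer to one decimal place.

Lung and chest wall are elastances in series: 1/Crs = 1/CL + 1/Ccw.
1/Crs = 1/56 + 1/130 = 0.02555.
Crs = 39.139 mL/cmH2O.

39.1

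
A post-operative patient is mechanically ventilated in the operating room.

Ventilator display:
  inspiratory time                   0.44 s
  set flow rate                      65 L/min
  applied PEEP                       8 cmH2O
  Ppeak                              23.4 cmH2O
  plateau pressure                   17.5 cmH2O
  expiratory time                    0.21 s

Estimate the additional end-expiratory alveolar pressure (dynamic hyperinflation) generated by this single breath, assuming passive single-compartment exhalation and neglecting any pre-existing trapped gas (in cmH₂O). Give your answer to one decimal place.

4.4

Flow: 65 L/min ÷ 60 = 1.0833 L/s.
Vt = flow × Ti = 1.0833 L/s × 0.44 s × 1000 mL/L = 476.65 mL.
R = (PIP − Pplat)/V̇ = (23.4 − 17.5) / 1.0833 = 5.9/1.0833 = 5.446 cmH2O·s/L.
C = Vt/(Pplat − PEEP) = 476.65 / (17.5 − 8) = 476.65/9.5 = 50.174 mL/cmH2O.
τ = R × C = 5.446 × 0.05017 L/cmH2O = 0.2732 s.
Fraction remaining = e^(−Te/τ) = e^(−0.21/0.2732) = 0.4636; trapped volume = 476.65 × 0.4636 = 220.97 mL.
Additional alveolar pressure from trapping ≈ V_trapped / C = 220.97 / 50.174 = 4.404 cmH2O.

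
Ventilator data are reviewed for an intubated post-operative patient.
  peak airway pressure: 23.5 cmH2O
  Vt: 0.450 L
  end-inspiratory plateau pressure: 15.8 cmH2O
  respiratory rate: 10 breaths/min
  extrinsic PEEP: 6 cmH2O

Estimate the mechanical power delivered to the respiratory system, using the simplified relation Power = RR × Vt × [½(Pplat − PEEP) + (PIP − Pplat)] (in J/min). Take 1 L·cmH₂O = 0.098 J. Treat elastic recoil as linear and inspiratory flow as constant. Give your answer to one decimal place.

Per-breath work = Vt × [½(Pplat−PEEP) + (PIP−Pplat)] = 0.450 × [0.5×9.8 + 7.7] = 0.450 × 12.6 = 5.67 L·cmH2O.
Power = 10 × 5.67 = 56.7 L·cmH2O/min.
× 0.098 J/(L·cmH2O) → 5.557 J/min.

5.6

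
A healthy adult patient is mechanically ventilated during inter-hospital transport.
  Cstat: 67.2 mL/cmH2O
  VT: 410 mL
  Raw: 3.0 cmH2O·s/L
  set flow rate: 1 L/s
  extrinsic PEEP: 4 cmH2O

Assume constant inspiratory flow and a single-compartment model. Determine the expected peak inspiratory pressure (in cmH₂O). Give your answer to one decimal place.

13.1

Equation of motion (constant flow): PIP = Vt/C + R·V̇ + PEEP.
PIP = 410/67.2 + 3.0×1 + 4 = 6.101 + 3.0 + 4 = 13.101 cmH2O.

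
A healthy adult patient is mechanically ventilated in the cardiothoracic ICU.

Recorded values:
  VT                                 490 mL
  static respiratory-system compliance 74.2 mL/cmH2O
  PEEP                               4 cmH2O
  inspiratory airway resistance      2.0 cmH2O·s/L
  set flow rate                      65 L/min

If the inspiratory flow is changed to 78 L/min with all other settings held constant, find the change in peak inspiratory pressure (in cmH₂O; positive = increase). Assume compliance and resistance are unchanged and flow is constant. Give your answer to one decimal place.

Flow: 65 L/min ÷ 60 = 1.0833 L/s.
New flow: 78 L/min ÷ 60 = 1.3 L/s.
PIP = Vt/C + R·V̇ + PEEP (constant-flow equation of motion).
Only the resistive term changes: ΔPIP = R × ΔV̇ = 2.0 × (1.3 − 1.0833) = 2.0 × 0.2167 = 0.4334 cmH2O.

0.4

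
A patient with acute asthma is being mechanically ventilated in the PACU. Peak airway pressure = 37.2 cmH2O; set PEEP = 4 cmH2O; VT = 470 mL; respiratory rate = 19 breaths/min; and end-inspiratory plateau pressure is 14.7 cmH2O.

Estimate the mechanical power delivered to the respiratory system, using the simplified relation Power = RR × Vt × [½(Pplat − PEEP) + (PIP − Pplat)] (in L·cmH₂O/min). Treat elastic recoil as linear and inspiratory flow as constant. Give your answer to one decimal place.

Per-breath work = Vt × [½(Pplat−PEEP) + (PIP−Pplat)] = 0.470 × [0.5×10.7 + 22.5] = 0.470 × 27.85 = 13.09 L·cmH2O.
Power = 19 × 13.09 = 248.71 L·cmH2O/min.

248.7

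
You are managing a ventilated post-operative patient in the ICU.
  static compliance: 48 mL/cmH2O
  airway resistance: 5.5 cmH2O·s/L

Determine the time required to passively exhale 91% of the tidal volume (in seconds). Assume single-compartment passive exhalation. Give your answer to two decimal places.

0.64

τ = R × C = 5.5 × 48 mL/cmH2O = 5.5 × 0.048 L/cmH2O = 0.264 s.
Exhaled fraction f = 1 − e^(−t/τ) → t = −τ·ln(1 − f) = −0.264·ln(0.09) = 0.6357 s.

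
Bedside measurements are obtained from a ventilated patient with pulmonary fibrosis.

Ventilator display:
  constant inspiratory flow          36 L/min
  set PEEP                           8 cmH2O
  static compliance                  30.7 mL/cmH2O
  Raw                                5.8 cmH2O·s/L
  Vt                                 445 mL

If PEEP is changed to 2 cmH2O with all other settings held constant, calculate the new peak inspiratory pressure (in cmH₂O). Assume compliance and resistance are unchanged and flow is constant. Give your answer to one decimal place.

Flow: 36 L/min ÷ 60 = 0.6 L/s.
PIP = Vt/C + R·V̇ + PEEP (constant-flow equation of motion).
Only the baseline term changes: ΔPIP = ΔPEEP = 2 − 8 = -6.0 cmH2O.
Original PIP = 445/30.7 + 5.8×0.6 + 8 = 25.975 cmH2O; new PIP = 25.975 + (-6.0) = 19.975 cmH2O.

20.0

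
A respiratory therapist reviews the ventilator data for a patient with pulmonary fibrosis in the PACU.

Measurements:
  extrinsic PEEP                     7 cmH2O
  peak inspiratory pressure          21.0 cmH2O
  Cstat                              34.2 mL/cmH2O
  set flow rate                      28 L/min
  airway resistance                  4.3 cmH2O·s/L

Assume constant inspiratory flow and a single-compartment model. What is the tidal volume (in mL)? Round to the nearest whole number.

Flow: 28 L/min ÷ 60 = 0.4667 L/s.
Equation of motion (constant flow): PIP = Vt/C + R·V̇ + PEEP.
Vt/C = PIP − R·V̇ − PEEP = 21.0 − 2.007 − 7 = 11.993 cmH2O.
Vt = C × 11.993 = 34.2 × 11.993 = 410.16 mL.

410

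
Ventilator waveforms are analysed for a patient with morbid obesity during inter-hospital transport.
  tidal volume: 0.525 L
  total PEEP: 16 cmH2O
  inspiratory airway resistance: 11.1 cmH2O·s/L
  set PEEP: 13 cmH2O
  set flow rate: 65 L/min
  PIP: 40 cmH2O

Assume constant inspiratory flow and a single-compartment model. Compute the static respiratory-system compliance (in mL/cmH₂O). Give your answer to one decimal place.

43.8

Flow: 65 L/min ÷ 60 = 1.0833 L/s.
Total PEEP = 16 cmH2O (set 13 + intrinsic 3); this is the baseline alveolar pressure.
Equation of motion (constant flow): PIP = Vt/C + R·V̇ + PEEP.
Vt/C = PIP − R·V̇ − PEEP = 40 − 11.1×1.0833 − 16 = 40 − 12.025 − 16 = 11.975 cmH2O.
C = Vt / 11.975 = 525 / 11.975 = 43.841 mL/cmH2O.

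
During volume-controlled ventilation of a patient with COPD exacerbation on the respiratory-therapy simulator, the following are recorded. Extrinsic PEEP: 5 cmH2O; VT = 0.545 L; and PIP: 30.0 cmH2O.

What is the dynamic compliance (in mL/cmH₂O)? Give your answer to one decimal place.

21.8

Dynamic compliance = Vt / (PIP − PEEP) = 545 / (30.0 − 5) = 545 / 25.0 = 21.8 mL/cmH2O.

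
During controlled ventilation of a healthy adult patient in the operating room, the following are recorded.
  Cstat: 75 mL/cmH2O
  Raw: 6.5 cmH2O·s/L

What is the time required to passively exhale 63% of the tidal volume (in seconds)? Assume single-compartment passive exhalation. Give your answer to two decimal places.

τ = R × C = 6.5 × 75 mL/cmH2O = 6.5 × 0.075 L/cmH2O = 0.4875 s.
Exhaled fraction f = 1 − e^(−t/τ) → t = −τ·ln(1 − f) = −0.4875·ln(0.37) = 0.4847 s.

0.48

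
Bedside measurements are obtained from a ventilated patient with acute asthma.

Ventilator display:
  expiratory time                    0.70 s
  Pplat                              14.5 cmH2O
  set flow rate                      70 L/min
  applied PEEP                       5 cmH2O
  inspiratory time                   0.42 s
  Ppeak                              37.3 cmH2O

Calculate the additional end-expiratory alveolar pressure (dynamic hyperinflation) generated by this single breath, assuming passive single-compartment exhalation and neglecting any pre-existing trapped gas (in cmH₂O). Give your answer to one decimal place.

Flow: 70 L/min ÷ 60 = 1.1667 L/s.
Vt = flow × Ti = 1.1667 L/s × 0.42 s × 1000 mL/L = 490.01 mL.
R = (PIP − Pplat)/V̇ = (37.3 − 14.5) / 1.1667 = 22.8/1.1667 = 19.542 cmH2O·s/L.
C = Vt/(Pplat − PEEP) = 490.01 / (14.5 − 5) = 490.01/9.5 = 51.58 mL/cmH2O.
τ = R × C = 19.542 × 0.05158 L/cmH2O = 1.008 s.
Fraction remaining = e^(−Te/τ) = e^(−0.70/1.008) = 0.4994; trapped volume = 490.01 × 0.4994 = 244.71 mL.
Additional alveolar pressure from trapping ≈ V_trapped / C = 244.71 / 51.58 = 4.744 cmH2O.

4.7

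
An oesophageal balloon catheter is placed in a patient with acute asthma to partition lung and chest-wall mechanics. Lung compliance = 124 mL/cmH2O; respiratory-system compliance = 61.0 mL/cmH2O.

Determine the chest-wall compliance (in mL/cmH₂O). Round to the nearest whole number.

1/Ccw = 1/Crs − 1/CL.
1/Ccw = 1/61.0 − 1/124 = 0.008329.
Ccw = 120.06 mL/cmH2O.

120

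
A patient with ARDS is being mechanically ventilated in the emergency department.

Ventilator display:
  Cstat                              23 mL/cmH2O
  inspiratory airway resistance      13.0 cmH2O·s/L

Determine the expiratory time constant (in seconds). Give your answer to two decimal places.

τ = R × C = 13.0 × 23 mL/cmH2O = 13.0 × 0.023 L/cmH2O = 0.299 s.

0.30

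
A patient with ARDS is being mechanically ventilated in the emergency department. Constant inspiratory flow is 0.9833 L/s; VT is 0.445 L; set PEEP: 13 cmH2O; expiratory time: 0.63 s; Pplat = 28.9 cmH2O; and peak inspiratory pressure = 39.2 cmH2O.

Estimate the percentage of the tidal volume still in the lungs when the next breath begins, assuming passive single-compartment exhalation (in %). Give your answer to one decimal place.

R = (PIP − Pplat)/V̇ = (39.2 − 28.9) / 0.9833 = 10.3/0.9833 = 10.475 cmH2O·s/L.
C = Vt/(Pplat − PEEP) = 445.0 / (28.9 − 13) = 445.0/15.9 = 27.987 mL/cmH2O.
τ = R × C = 10.475 × 0.02799 L/cmH2O = 0.2932 s.
Fraction remaining at end-expiration = e^(−Te/τ) = e^(−0.63/0.2932) = 0.1166 → 11.66%.

11.7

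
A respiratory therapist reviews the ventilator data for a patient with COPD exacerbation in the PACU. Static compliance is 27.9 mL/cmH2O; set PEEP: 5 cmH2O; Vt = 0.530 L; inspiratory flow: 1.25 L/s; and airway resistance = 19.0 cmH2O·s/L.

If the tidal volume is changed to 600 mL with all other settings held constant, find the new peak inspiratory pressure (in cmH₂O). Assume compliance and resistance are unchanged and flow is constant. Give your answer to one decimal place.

50.3

PIP = Vt/C + R·V̇ + PEEP (constant-flow equation of motion).
Only the elastic term changes: ΔPIP = ΔVt / C = (600 − 530) / 27.9 = 2.509 cmH2O.
Original PIP = 530/27.9 + 19.0×1.25 + 5 = 47.746 cmH2O; new PIP = 47.746 + (2.509) = 50.255 cmH2O.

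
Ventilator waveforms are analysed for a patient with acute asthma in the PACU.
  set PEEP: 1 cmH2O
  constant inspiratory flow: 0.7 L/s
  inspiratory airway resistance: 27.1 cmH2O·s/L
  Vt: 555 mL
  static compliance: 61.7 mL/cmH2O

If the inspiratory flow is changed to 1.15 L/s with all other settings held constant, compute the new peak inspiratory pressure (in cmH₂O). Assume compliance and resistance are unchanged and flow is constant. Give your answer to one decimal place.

PIP = Vt/C + R·V̇ + PEEP (constant-flow equation of motion).
Only the resistive term changes: ΔPIP = R × ΔV̇ = 27.1 × (1.15 − 0.7) = 27.1 × 0.45 = 12.195 cmH2O.
Original PIP = 555/61.7 + 27.1×0.7 + 1 = 28.965 cmH2O; new PIP = 28.965 + (12.195) = 41.16 cmH2O.

41.2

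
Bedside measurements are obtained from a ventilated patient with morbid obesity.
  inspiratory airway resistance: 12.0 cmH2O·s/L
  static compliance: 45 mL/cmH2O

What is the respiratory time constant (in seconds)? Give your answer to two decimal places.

τ = R × C = 12.0 × 45 mL/cmH2O = 12.0 × 0.045 L/cmH2O = 0.54 s.

0.54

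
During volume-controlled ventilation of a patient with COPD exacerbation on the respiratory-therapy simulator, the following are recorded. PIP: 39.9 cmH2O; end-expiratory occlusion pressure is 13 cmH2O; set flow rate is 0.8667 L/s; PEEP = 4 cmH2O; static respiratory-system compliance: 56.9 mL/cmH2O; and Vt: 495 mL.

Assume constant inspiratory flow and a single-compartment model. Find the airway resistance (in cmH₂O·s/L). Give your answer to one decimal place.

Total PEEP = 13 cmH2O (set 4 + intrinsic 9); this is the baseline alveolar pressure.
Equation of motion (constant flow): PIP = Vt/C + R·V̇ + PEEP.
R·V̇ = PIP − Vt/C − PEEP = 39.9 − 495/56.9 − 13 = 39.9 − 8.699 − 13 = 18.201 cmH2O.
R = 18.201 / 0.8667 = 21.0 cmH2O·s/L.

21.0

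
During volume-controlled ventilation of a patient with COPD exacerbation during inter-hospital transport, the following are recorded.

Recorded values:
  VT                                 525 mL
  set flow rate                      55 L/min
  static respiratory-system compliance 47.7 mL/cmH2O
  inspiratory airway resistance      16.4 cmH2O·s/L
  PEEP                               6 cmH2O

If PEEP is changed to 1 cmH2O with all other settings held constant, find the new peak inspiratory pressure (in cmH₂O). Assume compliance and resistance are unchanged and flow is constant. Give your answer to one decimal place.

Flow: 55 L/min ÷ 60 = 0.9167 L/s.
PIP = Vt/C + R·V̇ + PEEP (constant-flow equation of motion).
Only the baseline term changes: ΔPIP = ΔPEEP = 1 − 6 = -5.0 cmH2O.
Original PIP = 525/47.7 + 16.4×0.9167 + 6 = 32.04 cmH2O; new PIP = 32.04 + (-5.0) = 27.04 cmH2O.

27.0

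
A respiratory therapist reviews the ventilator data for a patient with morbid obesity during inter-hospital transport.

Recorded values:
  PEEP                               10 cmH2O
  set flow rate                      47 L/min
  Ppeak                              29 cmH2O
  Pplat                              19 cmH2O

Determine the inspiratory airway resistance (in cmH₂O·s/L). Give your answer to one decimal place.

12.8

Flow: 47 L/min ÷ 60 = 0.7833 L/s.
Raw = (PIP − Pplat) / flow = (29 − 19) / 0.7833 = 10.0 / 0.7833 = 12.767 cmH2O·s/L.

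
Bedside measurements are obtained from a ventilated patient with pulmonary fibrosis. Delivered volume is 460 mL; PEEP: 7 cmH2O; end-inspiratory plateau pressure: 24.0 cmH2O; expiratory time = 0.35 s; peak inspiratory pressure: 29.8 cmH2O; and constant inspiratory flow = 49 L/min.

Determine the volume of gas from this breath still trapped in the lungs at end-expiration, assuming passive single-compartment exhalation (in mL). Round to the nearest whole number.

Flow: 49 L/min ÷ 60 = 0.8167 L/s.
R = (PIP − Pplat)/V̇ = (29.8 − 24.0) / 0.8167 = 5.8/0.8167 = 7.102 cmH2O·s/L.
C = Vt/(Pplat − PEEP) = 460.0 / (24.0 − 7) = 460.0/17.0 = 27.059 mL/cmH2O.
τ = R × C = 7.102 × 0.02706 L/cmH2O = 0.1922 s.
Fraction remaining = e^(−Te/τ) = e^(−0.35/0.1922) = 0.1619.
Trapped volume = 460.0 × 0.1619 = 74.474 mL.

74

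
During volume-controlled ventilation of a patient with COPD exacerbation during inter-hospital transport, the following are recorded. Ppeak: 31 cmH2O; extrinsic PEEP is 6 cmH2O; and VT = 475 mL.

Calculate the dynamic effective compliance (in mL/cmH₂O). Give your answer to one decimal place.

Dynamic compliance = Vt / (PIP − PEEP) = 475 / (31 − 6) = 475 / 25.0 = 19.0 mL/cmH2O.

19.0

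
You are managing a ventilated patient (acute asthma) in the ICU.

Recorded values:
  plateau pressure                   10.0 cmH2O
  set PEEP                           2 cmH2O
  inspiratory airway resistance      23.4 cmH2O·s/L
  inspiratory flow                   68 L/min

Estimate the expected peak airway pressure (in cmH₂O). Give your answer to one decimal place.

Flow: 68 L/min ÷ 60 = 1.1333 L/s.
PIP = Pplat + Raw × flow = 10.0 + 23.4 × 1.1333 = 10.0 + 26.519 = 36.519 cmH2O.

36.5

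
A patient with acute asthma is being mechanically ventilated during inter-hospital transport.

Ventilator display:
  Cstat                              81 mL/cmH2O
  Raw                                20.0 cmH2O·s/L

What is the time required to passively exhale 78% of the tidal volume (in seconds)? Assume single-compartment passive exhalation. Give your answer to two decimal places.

2.45

τ = R × C = 20.0 × 81 mL/cmH2O = 20.0 × 0.081 L/cmH2O = 1.62 s.
Exhaled fraction f = 1 − e^(−t/τ) → t = −τ·ln(1 − f) = −1.62·ln(0.22) = 2.453 s.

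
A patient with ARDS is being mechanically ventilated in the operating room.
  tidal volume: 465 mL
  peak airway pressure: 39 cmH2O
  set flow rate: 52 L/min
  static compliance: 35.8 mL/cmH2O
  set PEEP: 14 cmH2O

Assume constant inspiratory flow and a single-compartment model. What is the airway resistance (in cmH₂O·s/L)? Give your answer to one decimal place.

13.9

Flow: 52 L/min ÷ 60 = 0.8667 L/s.
Equation of motion (constant flow): PIP = Vt/C + R·V̇ + PEEP.
R·V̇ = PIP − Vt/C − PEEP = 39 − 465/35.8 − 14 = 39 − 12.989 − 14 = 12.011 cmH2O.
R = 12.011 / 0.8667 = 13.858 cmH2O·s/L.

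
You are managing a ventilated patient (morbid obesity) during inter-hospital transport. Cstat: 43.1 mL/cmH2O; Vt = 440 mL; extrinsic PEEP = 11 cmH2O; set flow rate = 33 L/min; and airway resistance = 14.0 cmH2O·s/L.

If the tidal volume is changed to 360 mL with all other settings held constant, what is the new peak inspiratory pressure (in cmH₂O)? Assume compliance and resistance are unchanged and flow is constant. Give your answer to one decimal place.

Flow: 33 L/min ÷ 60 = 0.55 L/s.
PIP = Vt/C + R·V̇ + PEEP (constant-flow equation of motion).
Only the elastic term changes: ΔPIP = ΔVt / C = (360 − 440) / 43.1 = -1.856 cmH2O.
Original PIP = 440/43.1 + 14.0×0.55 + 11 = 28.909 cmH2O; new PIP = 28.909 + (-1.856) = 27.053 cmH2O.

27.1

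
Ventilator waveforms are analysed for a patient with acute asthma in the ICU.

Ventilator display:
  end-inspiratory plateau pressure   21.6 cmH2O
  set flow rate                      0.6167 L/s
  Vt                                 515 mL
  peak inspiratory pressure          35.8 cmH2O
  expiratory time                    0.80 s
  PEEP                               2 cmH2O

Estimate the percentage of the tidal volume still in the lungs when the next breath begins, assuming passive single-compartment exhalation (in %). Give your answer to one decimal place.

26.7

R = (PIP − Pplat)/V̇ = (35.8 − 21.6) / 0.6167 = 14.2/0.6167 = 23.026 cmH2O·s/L.
C = Vt/(Pplat − PEEP) = 515.0 / (21.6 − 2) = 515.0/19.6 = 26.276 mL/cmH2O.
τ = R × C = 23.026 × 0.02628 L/cmH2O = 0.6051 s.
Fraction remaining at end-expiration = e^(−Te/τ) = e^(−0.80/0.6051) = 0.2666 → 26.66%.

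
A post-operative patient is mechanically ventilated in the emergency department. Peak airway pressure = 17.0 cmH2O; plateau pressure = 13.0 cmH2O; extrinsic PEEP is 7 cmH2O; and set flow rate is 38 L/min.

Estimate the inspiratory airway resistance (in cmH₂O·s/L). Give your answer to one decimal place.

Flow: 38 L/min ÷ 60 = 0.6333 L/s.
Raw = (PIP − Pplat) / flow = (17.0 − 13.0) / 0.6333 = 4.0 / 0.6333 = 6.316 cmH2O·s/L.

6.3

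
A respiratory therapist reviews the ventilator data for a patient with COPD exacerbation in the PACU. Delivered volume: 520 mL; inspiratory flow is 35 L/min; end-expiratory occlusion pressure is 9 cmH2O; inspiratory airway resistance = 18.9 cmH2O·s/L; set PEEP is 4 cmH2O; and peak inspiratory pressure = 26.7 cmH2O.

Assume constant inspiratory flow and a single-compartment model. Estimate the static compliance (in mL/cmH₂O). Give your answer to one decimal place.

77.9

Flow: 35 L/min ÷ 60 = 0.5833 L/s.
Total PEEP = 9 cmH2O (set 4 + intrinsic 5); this is the baseline alveolar pressure.
Equation of motion (constant flow): PIP = Vt/C + R·V̇ + PEEP.
Vt/C = PIP − R·V̇ − PEEP = 26.7 − 18.9×0.5833 − 9 = 26.7 − 11.024 − 9 = 6.676 cmH2O.
C = Vt / 6.676 = 520 / 6.676 = 77.891 mL/cmH2O.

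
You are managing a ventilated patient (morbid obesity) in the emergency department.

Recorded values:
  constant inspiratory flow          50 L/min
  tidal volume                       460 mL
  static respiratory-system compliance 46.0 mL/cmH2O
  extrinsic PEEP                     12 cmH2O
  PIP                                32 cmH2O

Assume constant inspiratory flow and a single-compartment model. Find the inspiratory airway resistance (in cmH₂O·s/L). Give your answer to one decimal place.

12.0

Flow: 50 L/min ÷ 60 = 0.8333 L/s.
Equation of motion (constant flow): PIP = Vt/C + R·V̇ + PEEP.
R·V̇ = PIP − Vt/C − PEEP = 32 − 460/46.0 − 12 = 32 − 10.0 − 12 = 10.0 cmH2O.
R = 10.0 / 0.8333 = 12.0 cmH2O·s/L.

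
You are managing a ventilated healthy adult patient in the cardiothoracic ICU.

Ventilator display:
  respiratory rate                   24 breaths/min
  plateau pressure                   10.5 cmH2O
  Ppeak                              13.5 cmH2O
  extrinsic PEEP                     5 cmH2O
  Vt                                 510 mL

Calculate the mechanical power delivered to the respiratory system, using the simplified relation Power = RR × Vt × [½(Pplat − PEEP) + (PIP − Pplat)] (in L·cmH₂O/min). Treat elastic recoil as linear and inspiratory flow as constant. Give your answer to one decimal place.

70.4

Per-breath work = Vt × [½(Pplat−PEEP) + (PIP−Pplat)] = 0.510 × [0.5×5.5 + 3.0] = 0.510 × 5.75 = 2.933 L·cmH2O.
Power = 24 × 2.933 = 70.392 L·cmH2O/min.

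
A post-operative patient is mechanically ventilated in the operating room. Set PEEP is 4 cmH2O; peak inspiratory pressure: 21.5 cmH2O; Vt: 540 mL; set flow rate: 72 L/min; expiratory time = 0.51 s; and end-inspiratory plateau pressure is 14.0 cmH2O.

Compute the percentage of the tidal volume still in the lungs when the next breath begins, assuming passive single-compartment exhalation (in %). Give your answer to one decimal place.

Flow: 72 L/min ÷ 60 = 1.2 L/s.
R = (PIP − Pplat)/V̇ = (21.5 − 14.0) / 1.2 = 7.5/1.2 = 6.25 cmH2O·s/L.
C = Vt/(Pplat − PEEP) = 540.0 / (14.0 − 4) = 540.0/10.0 = 54.0 mL/cmH2O.
τ = R × C = 6.25 × 0.054 L/cmH2O = 0.3375 s.
Fraction remaining at end-expiration = e^(−Te/τ) = e^(−0.51/0.3375) = 0.2207 → 22.07%.

22.1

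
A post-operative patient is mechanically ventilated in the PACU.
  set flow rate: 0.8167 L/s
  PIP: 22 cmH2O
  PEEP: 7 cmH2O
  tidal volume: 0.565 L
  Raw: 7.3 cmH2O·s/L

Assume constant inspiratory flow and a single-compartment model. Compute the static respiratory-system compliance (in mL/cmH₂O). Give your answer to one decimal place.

62.5

Equation of motion (constant flow): PIP = Vt/C + R·V̇ + PEEP.
Vt/C = PIP − R·V̇ − PEEP = 22 − 7.3×0.8167 − 7 = 22 − 5.962 − 7 = 9.038 cmH2O.
C = Vt / 9.038 = 565 / 9.038 = 62.514 mL/cmH2O.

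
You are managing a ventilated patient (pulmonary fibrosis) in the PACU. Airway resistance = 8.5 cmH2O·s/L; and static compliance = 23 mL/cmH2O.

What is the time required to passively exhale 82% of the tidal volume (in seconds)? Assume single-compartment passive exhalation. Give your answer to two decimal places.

τ = R × C = 8.5 × 23 mL/cmH2O = 8.5 × 0.023 L/cmH2O = 0.1955 s.
Exhaled fraction f = 1 − e^(−t/τ) → t = −τ·ln(1 − f) = −0.1955·ln(0.18) = 0.3352 s.

0.34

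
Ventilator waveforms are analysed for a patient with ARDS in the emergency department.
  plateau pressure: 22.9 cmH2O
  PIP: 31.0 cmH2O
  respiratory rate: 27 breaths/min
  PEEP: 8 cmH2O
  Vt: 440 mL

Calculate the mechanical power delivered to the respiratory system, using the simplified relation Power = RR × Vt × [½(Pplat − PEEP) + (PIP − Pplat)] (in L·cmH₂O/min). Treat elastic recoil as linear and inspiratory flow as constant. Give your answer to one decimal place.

184.7

Per-breath work = Vt × [½(Pplat−PEEP) + (PIP−Pplat)] = 0.440 × [0.5×14.9 + 8.1] = 0.440 × 15.55 = 6.842 L·cmH2O.
Power = 27 × 6.842 = 184.73 L·cmH2O/min.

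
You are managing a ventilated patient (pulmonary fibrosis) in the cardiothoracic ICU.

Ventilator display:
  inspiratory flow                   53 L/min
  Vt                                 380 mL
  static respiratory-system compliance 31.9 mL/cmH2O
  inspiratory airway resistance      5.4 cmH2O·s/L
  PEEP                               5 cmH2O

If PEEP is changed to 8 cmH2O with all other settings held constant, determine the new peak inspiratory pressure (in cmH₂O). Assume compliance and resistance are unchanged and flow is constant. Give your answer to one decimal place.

Flow: 53 L/min ÷ 60 = 0.8833 L/s.
PIP = Vt/C + R·V̇ + PEEP (constant-flow equation of motion).
Only the baseline term changes: ΔPIP = ΔPEEP = 8 − 5 = 3.0 cmH2O.
Original PIP = 380/31.9 + 5.4×0.8833 + 5 = 21.682 cmH2O; new PIP = 21.682 + (3.0) = 24.682 cmH2O.

24.7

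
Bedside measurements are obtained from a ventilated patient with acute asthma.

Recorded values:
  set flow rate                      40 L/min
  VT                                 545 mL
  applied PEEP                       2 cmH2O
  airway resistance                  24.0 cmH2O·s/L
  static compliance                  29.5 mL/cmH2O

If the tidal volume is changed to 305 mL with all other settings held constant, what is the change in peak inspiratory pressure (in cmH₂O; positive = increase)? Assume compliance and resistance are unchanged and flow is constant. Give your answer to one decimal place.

-8.1

PIP = Vt/C + R·V̇ + PEEP (constant-flow equation of motion).
Only the elastic term changes: ΔPIP = ΔVt / C = (305 − 545) / 29.5 = -8.136 cmH2O.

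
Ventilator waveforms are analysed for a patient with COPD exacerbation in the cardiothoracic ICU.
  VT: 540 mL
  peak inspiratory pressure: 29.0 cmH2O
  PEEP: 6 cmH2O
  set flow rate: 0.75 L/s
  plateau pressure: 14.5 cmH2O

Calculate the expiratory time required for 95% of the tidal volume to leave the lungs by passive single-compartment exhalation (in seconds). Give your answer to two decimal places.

3.68

R = (PIP − Pplat)/V̇ = (29.0 − 14.5) / 0.75 = 14.5/0.75 = 19.333 cmH2O·s/L.
C = Vt/(Pplat − PEEP) = 540.0 / (14.5 − 6) = 540.0/8.5 = 63.529 mL/cmH2O.
τ = R × C = 19.333 × 0.06353 L/cmH2O = 1.228 s.
t = −τ·ln(1 − 0.95) = −1.228·ln(0.05) = 3.679 s.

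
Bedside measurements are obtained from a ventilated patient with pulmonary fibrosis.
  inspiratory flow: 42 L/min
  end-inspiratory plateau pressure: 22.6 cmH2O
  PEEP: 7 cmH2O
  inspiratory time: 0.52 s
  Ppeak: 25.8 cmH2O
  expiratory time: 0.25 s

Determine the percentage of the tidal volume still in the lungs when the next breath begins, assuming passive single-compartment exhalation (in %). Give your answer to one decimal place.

Flow: 42 L/min ÷ 60 = 0.7 L/s.
Vt = flow × Ti = 0.7 L/s × 0.52 s × 1000 mL/L = 364.0 mL.
R = (PIP − Pplat)/V̇ = (25.8 − 22.6) / 0.7 = 3.2/0.7 = 4.571 cmH2O·s/L.
C = Vt/(Pplat − PEEP) = 364.0 / (22.6 − 7) = 364.0/15.6 = 23.333 mL/cmH2O.
τ = R × C = 4.571 × 0.02333 L/cmH2O = 0.1066 s.
Fraction remaining at end-expiration = e^(−Te/τ) = e^(−0.25/0.1066) = 0.09583 → 9.583%.

9.6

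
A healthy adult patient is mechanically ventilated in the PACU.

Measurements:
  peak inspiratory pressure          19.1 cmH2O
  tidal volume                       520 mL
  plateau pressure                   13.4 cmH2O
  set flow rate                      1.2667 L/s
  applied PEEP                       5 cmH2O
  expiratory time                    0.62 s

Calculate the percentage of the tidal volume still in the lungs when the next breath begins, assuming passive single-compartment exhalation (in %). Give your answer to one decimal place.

R = (PIP − Pplat)/V̇ = (19.1 − 13.4) / 1.2667 = 5.7/1.2667 = 4.5 cmH2O·s/L.
C = Vt/(Pplat − PEEP) = 520.0 / (13.4 − 5) = 520.0/8.4 = 61.905 mL/cmH2O.
τ = R × C = 4.5 × 0.06191 L/cmH2O = 0.2786 s.
Fraction remaining at end-expiration = e^(−Te/τ) = e^(−0.62/0.2786) = 0.108 → 10.8%.

10.8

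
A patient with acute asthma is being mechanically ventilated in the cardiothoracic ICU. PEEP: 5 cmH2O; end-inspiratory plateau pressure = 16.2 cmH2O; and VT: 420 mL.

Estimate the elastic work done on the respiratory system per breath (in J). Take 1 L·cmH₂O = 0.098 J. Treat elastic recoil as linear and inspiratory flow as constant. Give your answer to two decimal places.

Elastic work ≈ ½ × (Pplat − PEEP) × Vt = 0.5 × (16.2 − 5) × 0.420 L = 0.5 × 11.2 × 0.420 = 2.352 L·cmH2O.
× 0.098 J/(L·cmH2O) → 0.2305 J.

0.23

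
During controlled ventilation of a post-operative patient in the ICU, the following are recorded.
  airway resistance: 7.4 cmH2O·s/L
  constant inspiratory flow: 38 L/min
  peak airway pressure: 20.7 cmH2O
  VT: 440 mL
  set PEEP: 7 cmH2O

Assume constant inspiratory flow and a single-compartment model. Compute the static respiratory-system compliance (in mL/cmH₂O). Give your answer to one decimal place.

Flow: 38 L/min ÷ 60 = 0.6333 L/s.
Equation of motion (constant flow): PIP = Vt/C + R·V̇ + PEEP.
Vt/C = PIP − R·V̇ − PEEP = 20.7 − 7.4×0.6333 − 7 = 20.7 − 4.686 − 7 = 9.014 cmH2O.
C = Vt / 9.014 = 440 / 9.014 = 48.813 mL/cmH2O.

48.8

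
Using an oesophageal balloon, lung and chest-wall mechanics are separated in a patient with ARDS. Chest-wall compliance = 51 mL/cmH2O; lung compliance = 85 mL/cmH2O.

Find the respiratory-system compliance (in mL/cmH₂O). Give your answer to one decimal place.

Lung and chest wall are elastances in series: 1/Crs = 1/CL + 1/Ccw.
1/Crs = 1/85 + 1/51 = 0.03137.
Crs = 31.878 mL/cmH2O.

31.9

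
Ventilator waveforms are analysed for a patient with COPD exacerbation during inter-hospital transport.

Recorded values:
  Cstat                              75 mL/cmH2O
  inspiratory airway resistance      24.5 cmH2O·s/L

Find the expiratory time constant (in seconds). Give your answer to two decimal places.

τ = R × C = 24.5 × 75 mL/cmH2O = 24.5 × 0.075 L/cmH2O = 1.838 s.

1.84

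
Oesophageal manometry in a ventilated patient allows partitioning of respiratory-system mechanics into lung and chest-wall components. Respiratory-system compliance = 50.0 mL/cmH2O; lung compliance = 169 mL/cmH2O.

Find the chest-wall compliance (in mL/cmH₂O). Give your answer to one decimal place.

1/Ccw = 1/Crs − 1/CL.
1/Ccw = 1/50.0 − 1/169 = 0.01408.
Ccw = 71.023 mL/cmH2O.

71.0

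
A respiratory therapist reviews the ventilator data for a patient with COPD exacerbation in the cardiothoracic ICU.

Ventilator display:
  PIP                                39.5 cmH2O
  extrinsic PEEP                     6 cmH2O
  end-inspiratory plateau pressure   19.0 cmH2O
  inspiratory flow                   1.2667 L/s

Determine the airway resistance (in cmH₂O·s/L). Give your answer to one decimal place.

16.2

Raw = (PIP − Pplat) / flow = (39.5 − 19.0) / 1.2667 = 20.5 / 1.2667 = 16.184 cmH2O·s/L.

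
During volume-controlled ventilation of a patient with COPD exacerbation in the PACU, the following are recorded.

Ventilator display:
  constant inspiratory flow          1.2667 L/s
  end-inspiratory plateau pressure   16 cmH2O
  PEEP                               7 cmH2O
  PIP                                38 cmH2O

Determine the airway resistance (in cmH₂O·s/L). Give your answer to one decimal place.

17.4

Raw = (PIP − Pplat) / flow = (38 − 16) / 1.2667 = 22.0 / 1.2667 = 17.368 cmH2O·s/L.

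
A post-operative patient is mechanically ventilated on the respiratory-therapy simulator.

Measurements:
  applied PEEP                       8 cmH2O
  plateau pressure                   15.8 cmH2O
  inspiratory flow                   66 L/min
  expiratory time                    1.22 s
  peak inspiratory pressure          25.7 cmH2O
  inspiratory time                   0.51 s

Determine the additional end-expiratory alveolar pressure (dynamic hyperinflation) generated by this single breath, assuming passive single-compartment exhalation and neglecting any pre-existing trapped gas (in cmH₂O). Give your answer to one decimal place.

1.2

Flow: 66 L/min ÷ 60 = 1.1 L/s.
Vt = flow × Ti = 1.1 L/s × 0.51 s × 1000 mL/L = 561.0 mL.
R = (PIP − Pplat)/V̇ = (25.7 − 15.8) / 1.1 = 9.9/1.1 = 9.0 cmH2O·s/L.
C = Vt/(Pplat − PEEP) = 561.0 / (15.8 − 8) = 561.0/7.8 = 71.923 mL/cmH2O.
τ = R × C = 9.0 × 0.07192 L/cmH2O = 0.6473 s.
Fraction remaining = e^(−Te/τ) = e^(−1.22/0.6473) = 0.1519; trapped volume = 561.0 × 0.1519 = 85.216 mL.
Additional alveolar pressure from trapping ≈ V_trapped / C = 85.216 / 71.923 = 1.185 cmH2O.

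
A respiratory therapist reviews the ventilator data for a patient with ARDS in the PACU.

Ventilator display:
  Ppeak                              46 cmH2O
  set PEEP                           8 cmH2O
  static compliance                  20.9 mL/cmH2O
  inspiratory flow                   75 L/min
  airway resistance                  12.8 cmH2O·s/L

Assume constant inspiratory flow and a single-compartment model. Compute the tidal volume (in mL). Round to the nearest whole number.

Flow: 75 L/min ÷ 60 = 1.25 L/s.
Equation of motion (constant flow): PIP = Vt/C + R·V̇ + PEEP.
Vt/C = PIP − R·V̇ − PEEP = 46 − 16.0 − 8 = 22.0 cmH2O.
Vt = C × 22.0 = 20.9 × 22.0 = 459.8 mL.

460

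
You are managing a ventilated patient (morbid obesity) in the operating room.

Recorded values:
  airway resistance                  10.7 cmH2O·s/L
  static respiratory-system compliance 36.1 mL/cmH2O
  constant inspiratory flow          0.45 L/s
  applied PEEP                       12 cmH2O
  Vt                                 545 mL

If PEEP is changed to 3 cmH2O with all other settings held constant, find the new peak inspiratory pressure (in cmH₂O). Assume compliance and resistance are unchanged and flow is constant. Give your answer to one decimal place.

PIP = Vt/C + R·V̇ + PEEP (constant-flow equation of motion).
Only the baseline term changes: ΔPIP = ΔPEEP = 3 − 12 = -9.0 cmH2O.
Original PIP = 545/36.1 + 10.7×0.45 + 12 = 31.912 cmH2O; new PIP = 31.912 + (-9.0) = 22.912 cmH2O.

22.9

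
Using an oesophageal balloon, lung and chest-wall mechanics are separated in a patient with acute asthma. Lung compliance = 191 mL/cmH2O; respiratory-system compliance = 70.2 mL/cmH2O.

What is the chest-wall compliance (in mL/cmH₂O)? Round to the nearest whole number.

1/Ccw = 1/Crs − 1/CL.
1/Ccw = 1/70.2 − 1/191 = 0.009009.
Ccw = 111.0 mL/cmH2O.

111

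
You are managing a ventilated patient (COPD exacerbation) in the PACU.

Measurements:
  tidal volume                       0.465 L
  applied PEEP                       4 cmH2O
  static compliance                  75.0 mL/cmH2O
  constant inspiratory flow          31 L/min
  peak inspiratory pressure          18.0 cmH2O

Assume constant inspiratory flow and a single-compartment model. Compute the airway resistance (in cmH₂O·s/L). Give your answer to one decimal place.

Flow: 31 L/min ÷ 60 = 0.5167 L/s.
Equation of motion (constant flow): PIP = Vt/C + R·V̇ + PEEP.
R·V̇ = PIP − Vt/C − PEEP = 18.0 − 465/75.0 − 4 = 18.0 − 6.2 − 4 = 7.8 cmH2O.
R = 7.8 / 0.5167 = 15.096 cmH2O·s/L.

15.1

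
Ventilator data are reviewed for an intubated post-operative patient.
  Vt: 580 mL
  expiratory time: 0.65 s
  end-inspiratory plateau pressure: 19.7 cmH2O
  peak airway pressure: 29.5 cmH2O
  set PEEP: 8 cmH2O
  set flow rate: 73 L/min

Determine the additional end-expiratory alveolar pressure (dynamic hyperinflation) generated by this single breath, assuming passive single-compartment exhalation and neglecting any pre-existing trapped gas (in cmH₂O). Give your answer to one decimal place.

Flow: 73 L/min ÷ 60 = 1.2167 L/s.
R = (PIP − Pplat)/V̇ = (29.5 − 19.7) / 1.2167 = 9.8/1.2167 = 8.055 cmH2O·s/L.
C = Vt/(Pplat − PEEP) = 580.0 / (19.7 − 8) = 580.0/11.7 = 49.573 mL/cmH2O.
τ = R × C = 8.055 × 0.04957 L/cmH2O = 0.3993 s.
Fraction remaining = e^(−Te/τ) = e^(−0.65/0.3993) = 0.1964; trapped volume = 580.0 × 0.1964 = 113.91 mL.
Additional alveolar pressure from trapping ≈ V_trapped / C = 113.91 / 49.573 = 2.298 cmH2O.

2.3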